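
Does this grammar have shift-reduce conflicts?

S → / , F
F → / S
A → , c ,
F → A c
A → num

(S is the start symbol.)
A shift-reduce conflict occurs when an LR(0) state has both:
  - a complete (reduce) item [A → α .] (dot at the end), and
  - a shift item [B → β . c γ] (dot before a terminal).

Augment with S' → S and build the canonical LR(0) collection (I0 = CLOSURE({[S' → . S]}), then GOTO on every symbol after a dot until no new states appear). It has 13 states:
  I0: { [S → . / , F], [S' → . S] }  — shift
  I1: { [S → / . , F] }  — shift
  I2: { [S' → S .] }  — accept
  I3: { [A → . , c ,], [A → . num], [F → . / S], [F → . A c], [S → / , . F] }  — shift
  I4: { [A → , . c ,] }  — shift
  I5: { [F → / . S], [S → . / , F] }  — shift
  I6: { [F → A . c] }  — shift
  I7: { [S → / , F .] }  — reduce
  I8: { [A → num .] }  — reduce
  I9: { [F → A c .] }  — reduce
  I10: { [F → / S .] }  — reduce
  I11: { [A → , c . ,] }  — shift
  I12: { [A → , c , .] }  — reduce

No state contains both a complete item and a shift item.

Answer: No shift-reduce conflicts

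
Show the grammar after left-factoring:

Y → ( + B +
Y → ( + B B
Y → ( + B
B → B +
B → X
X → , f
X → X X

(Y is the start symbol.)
Y → ( + B Y'
Y' → +
Y' → B
Y' → ε
B → B +
B → X
X → , f
X → X X

Left-factoring transforms A → αβ₁ | αβ₂ into A → αA' and A' → β₁ | β₂
(α is the longest common prefix among the alternatives). Repeat until
no nonterminal has two alternatives with a common prefix.

Round 1: Y has alternatives sharing prefix '( + B'. Introduce Y': Y → ( + B Y'
  Add: Y' → +
  Add: Y' → B
  Add: Y' → ε

No remaining common prefixes — done.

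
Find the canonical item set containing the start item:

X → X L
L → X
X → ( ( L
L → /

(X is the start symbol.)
{ [X → . ( ( L], [X → . X L], [X' → . X] }

First, augment the grammar with X' → X
I₀ = CLOSURE({ [X' → . X] }):
  [X' → . X] has the dot before X: add [X → . X L], [X → . ( ( L]
No further items can be added.

I₀ = { [X → . ( ( L], [X → . X L], [X' → . X] }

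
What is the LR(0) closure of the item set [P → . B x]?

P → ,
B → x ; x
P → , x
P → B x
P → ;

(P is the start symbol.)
{ [B → . x ; x], [P → . B x] }

To compute CLOSURE, for each item [A → α.Bβ] where B is a non-terminal, add [B → .γ] for all productions B → γ; repeat for the newly added items until nothing changes.

Start with: [P → . B x]
  [P → . B x] has the dot before B: add [B → . x ; x]
No further items can be added.

CLOSURE = { [B → . x ; x], [P → . B x] }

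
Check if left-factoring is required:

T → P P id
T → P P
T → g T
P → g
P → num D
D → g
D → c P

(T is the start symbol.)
Yes, T has productions with common prefix 'P P'

Left-factoring is needed when two productions for the same non-terminal
share a common prefix on the right-hand side.

Productions for T:
  T → P P id
  T → P P
  T → g T
Productions for P:
  P → g
  P → num D
Productions for D:
  D → g
  D → c P

Found common prefix 'P P' in productions for T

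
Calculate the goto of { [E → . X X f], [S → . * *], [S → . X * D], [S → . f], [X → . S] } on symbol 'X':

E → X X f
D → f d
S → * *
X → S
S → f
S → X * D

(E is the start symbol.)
{ [E → X . X f], [S → . * *], [S → . X * D], [S → . f], [S → X . * D], [X → . S] }

GOTO(I, 'X') = CLOSURE({ [A → αX.β] : [A → α.Xβ] ∈ I, X = 'X' })

Items with dot before 'X', with the dot advanced:
  [E → . X X f] → [E → X . X f]
  [S → . X * D] → [S → X . * D]
Closure of the advanced items:
  [E → X . X f] has the dot before X: add [X → . S]
  [X → . S] has the dot before S: add [S → . * *], [S → . f], [S → . X * D]

GOTO = { [E → X . X f], [S → . * *], [S → . X * D], [S → . f], [S → X . * D], [X → . S] }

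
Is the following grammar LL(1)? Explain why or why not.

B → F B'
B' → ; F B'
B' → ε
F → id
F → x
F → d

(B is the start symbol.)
Relevant sets:
  FOLLOW(B') = { $ }

For B':
  PREDICT(B' → ';' F B') = { ';' }
  PREDICT(B' → ε) = { $ }
For F:
  PREDICT(F → id) = { 'id' }
  PREDICT(F → x) = { 'x' }
  PREDICT(F → d) = { 'd' }
B has a single production, so nothing to check there.

All predict sets are disjoint. The grammar IS LL(1).

Answer: Yes, the grammar is LL(1).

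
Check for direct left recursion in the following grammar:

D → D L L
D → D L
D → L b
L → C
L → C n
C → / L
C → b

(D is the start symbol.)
Yes, D is left-recursive

D → D L L: LEFT RECURSIVE (starts with D)
D → D L: LEFT RECURSIVE (starts with D)
D → L b: starts with L
L → C: starts with C
L → C n: starts with C
C → / L: starts with '/'
C → b: starts with b

The grammar has direct left recursion on: D.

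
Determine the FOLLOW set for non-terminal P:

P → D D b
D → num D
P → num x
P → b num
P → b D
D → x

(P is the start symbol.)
P is the start symbol, so $ ∈ FOLLOW(P).
P does not occur on any right-hand side.

Taking the union: FOLLOW(P) = { $ }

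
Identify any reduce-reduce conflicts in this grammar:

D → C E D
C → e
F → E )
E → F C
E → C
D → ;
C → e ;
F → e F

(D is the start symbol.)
No reduce-reduce conflicts

A reduce-reduce conflict occurs when an LR(0) state has two complete items [A → α .] and [B → β .] — both call for a reduction, and with no lookahead the parser cannot choose between them.

Augment with D' → D and build the canonical LR(0) collection (I0 = CLOSURE({[D' → . D]}), then GOTO on every symbol after a dot until no new states appear). It has 15 states:
  I0: { [C → . e ;], [C → . e], [D → . ;], [D → . C E D], [D' → . D] }  — shift
  I1: { [D → ; .] }  — reduce
  I2: { [C → . e ;], [C → . e], [D → C . E D], [E → . C], [E → . F C], [F → . E )], [F → . e F] }  — shift
  I3: { [D' → D .] }  — accept
  I4: { [C → e . ;], [C → e .] }  — shift, reduce
  I5: { [C → e ; .] }  — reduce
  I6: { [E → C .] }  — reduce
  I7: { [C → . e ;], [C → . e], [D → . ;], [D → . C E D], [D → C E . D], [F → E . )] }  — shift
  I8: { [C → . e ;], [C → . e], [E → F . C] }  — shift
  I9: { [C → . e ;], [C → . e], [C → e . ;], [C → e .], [E → . C], [E → . F C], [F → . E )], [F → . e F], [F → e . F] }  — shift, reduce
  I10: { [F → E . )] }  — shift
  I11: { [C → . e ;], [C → . e], [E → F . C], [F → e F .] }  — shift, reduce
  I12: { [E → F C .] }  — reduce
  I13: { [F → E ) .] }  — reduce
  I14: { [D → C E D .] }  — reduce

No state contains more than one complete item.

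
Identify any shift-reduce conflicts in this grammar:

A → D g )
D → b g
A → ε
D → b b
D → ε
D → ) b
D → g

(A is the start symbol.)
A shift-reduce conflict occurs when an LR(0) state has both:
  - a complete (reduce) item [A → α .] (dot at the end), and
  - a shift item [B → β . c γ] (dot before a terminal).

Augment with A' → A and build the canonical LR(0) collection (I0 = CLOSURE({[A' → . A]}), then GOTO on every symbol after a dot until no new states appear). It has 11 states:
  I0: { [A → . D g )], [A → .], [A' → . A], [D → . ) b], [D → . b b], [D → . b g], [D → . g], [D → .] }  — shift, 2 reduces
  I1: { [D → ) . b] }  — shift
  I2: { [A' → A .] }  — accept
  I3: { [A → D . g )] }  — shift
  I4: { [D → b . b], [D → b . g] }  — shift
  I5: { [D → g .] }  — reduce
  I6: { [D → b b .] }  — reduce
  I7: { [D → b g .] }  — reduce
  I8: { [A → D g . )] }  — shift
  I9: { [A → D g ) .] }  — reduce
  I10: { [D → ) b .] }  — reduce

I0 contains reduce items [A → .], [D → .] and shift items [D → . ) b], [D → . b b], [D → . b g], [D → . g] — shift-reduce conflict.

Answer: Yes — I0: [A → .] vs [D → . ) b]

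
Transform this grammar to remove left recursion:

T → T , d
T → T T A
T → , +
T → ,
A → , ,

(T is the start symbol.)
T → , + T'
T → , T'
T' → , d T'
T' → T A T'
T' → ε
A → , ,

T is directly left-recursive. The standard transformation for
  A → A α₁ | ... | A α_m | β₁ | ... | β_n
is
  A  → β₁ A' | ... | β_n A'
  A' → α₁ A' | ... | α_m A' | ε

T → , + becomes T → , + T'
T → , becomes T → , T'
T → T , d becomes T' → , d T'
T → T T A becomes T' → T A T'
Add T' → ε

Productions for other non-terminals are unchanged:
  A → , ,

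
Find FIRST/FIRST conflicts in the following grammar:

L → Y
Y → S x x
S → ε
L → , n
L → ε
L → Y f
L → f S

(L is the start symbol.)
Yes. L → Y / L → Y f on { 'x' }

A FIRST/FIRST conflict occurs when two productions N → α and N → β for the same non-terminal have FIRST(α) ∩ FIRST(β) ≠ ∅ (with ε ∈ FIRST of a nullable right-hand side, so two nullable alternatives also conflict).

FIRST sets of the non-terminals at (or reachable through a nullable prefix from) the front of some alternative:
  FIRST(Y) = { 'x' }

Productions for L:
  L → Y: FIRST = { 'x' }
  L → , n: FIRST = { ',' }
  L → ε: FIRST = { ε }
  L → Y f: FIRST = { 'x' }
  L → f S: FIRST = { 'f' }
Y, S have only one production, so no FIRST/FIRST conflict is possible there.

Conflict for L: L → Y and L → Y f
  Overlap: { 'x' }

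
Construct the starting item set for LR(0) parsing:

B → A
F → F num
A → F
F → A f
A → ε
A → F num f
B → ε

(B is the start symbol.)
First, augment the grammar with B' → B
I₀ = CLOSURE({ [B' → . B] }):
  [B' → . B] has the dot before B: add [B → . A], [B → .]
  [B → . A] has the dot before A: add [A → . F], [A → .], [A → . F num f]
  [A → . F] has the dot before F: add [F → . F num], [F → . A f]
No further items can be added.

I₀ = { [A → . F num f], [A → . F], [A → .], [B → . A], [B → .], [B' → . B], [F → . A f], [F → . F num] }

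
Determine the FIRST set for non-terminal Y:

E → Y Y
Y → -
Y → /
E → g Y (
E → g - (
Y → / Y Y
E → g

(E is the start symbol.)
From Y → -:
  - '-' is a terminal: add '-' and stop
From Y → /:
  - '/' is a terminal: add '/' and stop
From Y → / Y Y:
  - '/' is a terminal: add '/' and stop

Collecting: FIRST(Y) = { '-', '/' }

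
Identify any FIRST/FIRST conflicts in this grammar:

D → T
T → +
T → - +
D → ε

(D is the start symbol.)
A FIRST/FIRST conflict occurs when two productions N → α and N → β for the same non-terminal have FIRST(α) ∩ FIRST(β) ≠ ∅ (with ε ∈ FIRST of a nullable right-hand side, so two nullable alternatives also conflict).

FIRST sets of the non-terminals at (or reachable through a nullable prefix from) the front of some alternative:
  FIRST(T) = { '+', '-' }

Productions for D:
  D → T: FIRST = { '+', '-' }
  D → ε: FIRST = { ε }
Productions for T:
  T → +: FIRST = { '+' }
  T → - +: FIRST = { '-' }

All alternatives of each non-terminal have pairwise disjoint FIRST sets.

Answer: No FIRST/FIRST conflicts.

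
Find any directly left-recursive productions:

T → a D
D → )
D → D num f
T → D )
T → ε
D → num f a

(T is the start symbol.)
Direct left recursion occurs when N → N α for some non-terminal N (the right-hand side begins with the left-hand side itself).

T → a D: starts with a
D → ): starts with ')'
D → D num f: LEFT RECURSIVE (starts with D)
T → D ): starts with D
T → ε: starts with ε
D → num f a: starts with num

The grammar has direct left recursion on: D.

Answer: Yes, D is left-recursive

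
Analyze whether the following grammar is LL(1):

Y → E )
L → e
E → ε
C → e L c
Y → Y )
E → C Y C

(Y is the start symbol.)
A grammar is LL(1) if for each non-terminal N with multiple productions, the predict sets of those productions are pairwise disjoint, where PREDICT(N → α) = (FIRST(α) \ {ε}) ∪ (FOLLOW(N) if α ⇒* ε).

Relevant sets:
  FIRST(E) = { 'e', ε }
  FIRST(Y) = { ')', 'e' }
  FIRST(C) = { 'e' }
  FOLLOW(E) = { ')' }

For Y:
  PREDICT(Y → E ')') = { ')', 'e' }
  PREDICT(Y → Y ')') = { ')', 'e' }
For E:
  PREDICT(E → ε) = { ')' }
  PREDICT(E → C Y C) = { 'e' }
L, C have a single production, so nothing to check there.

Conflict found: Predict set conflict for Y: { ')', 'e' }
The grammar is NOT LL(1).

Answer: No. Predict set conflict for Y: { ')', 'e' }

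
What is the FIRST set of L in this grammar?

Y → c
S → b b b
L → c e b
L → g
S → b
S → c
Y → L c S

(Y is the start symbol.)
{ 'c', 'g' }

To compute FIRST(L), examine every production with L on the left-hand side, reading each right-hand side left to right until a non-nullable symbol is reached.

From L → c e b:
  - c is a terminal: add 'c' and stop
From L → g:
  - g is a terminal: add 'g' and stop

Collecting: FIRST(L) = { 'c', 'g' }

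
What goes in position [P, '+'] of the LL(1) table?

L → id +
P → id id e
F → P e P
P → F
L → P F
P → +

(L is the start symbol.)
P → F, P → +

To find M[P, '+'], we find productions for P where '+' is in the predict set (PREDICT(N → α) = (FIRST(α) \ {ε}) ∪ (FOLLOW(N) if α ⇒* ε)).

Relevant sets:
  FIRST(F) = { '+', 'id' }

P → id id e: PREDICT = { 'id' }
P → F: PREDICT = { '+', 'id' }
  '+' is in predict set, so this production goes in M[P, '+']
P → +: PREDICT = { '+' }
  '+' is in predict set, so this production goes in M[P, '+']

M[P, '+'] = P → F, P → +  (a multiply-defined cell — the grammar is not LL(1))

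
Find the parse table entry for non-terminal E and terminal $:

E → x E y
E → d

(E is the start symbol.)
To find M[E, $], we find productions for E where $ is in the predict set (PREDICT(N → α) = (FIRST(α) \ {ε}) ∪ (FOLLOW(N) if α ⇒* ε)).

E → x E y: PREDICT = { 'x' }
E → d: PREDICT = { 'd' }

M[E, $] is empty (no production applies)

Answer: Empty (error entry)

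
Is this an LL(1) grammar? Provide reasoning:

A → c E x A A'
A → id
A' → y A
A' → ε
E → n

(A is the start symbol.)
A grammar is LL(1) if for each non-terminal N with multiple productions, the predict sets of those productions are pairwise disjoint, where PREDICT(N → α) = (FIRST(α) \ {ε}) ∪ (FOLLOW(N) if α ⇒* ε).

Relevant sets:
  FOLLOW(A') = { $, 'y' }

For A:
  PREDICT(A → c E x A A') = { 'c' }
  PREDICT(A → id) = { 'id' }
For A':
  PREDICT(A' → y A) = { 'y' }
  PREDICT(A' → ε) = { $, 'y' }
E has a single production, so nothing to check there.

Conflict found: Predict set conflict for A': { 'y' }
The grammar is NOT LL(1).

Answer: No. Predict set conflict for A': { 'y' }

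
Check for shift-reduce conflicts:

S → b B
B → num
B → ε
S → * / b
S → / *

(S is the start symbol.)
A shift-reduce conflict occurs when an LR(0) state has both:
  - a complete (reduce) item [A → α .] (dot at the end), and
  - a shift item [B → β . c γ] (dot before a terminal).

Augment with S' → S and build the canonical LR(0) collection (I0 = CLOSURE({[S' → . S]}), then GOTO on every symbol after a dot until no new states appear). It has 10 states:
  I0: { [S → . * / b], [S → . / *], [S → . b B], [S' → . S] }  — shift
  I1: { [S → * . / b] }  — shift
  I2: { [S → / . *] }  — shift
  I3: { [S' → S .] }  — accept
  I4: { [B → . num], [B → .], [S → b . B] }  — shift, reduce
  I5: { [S → b B .] }  — reduce
  I6: { [B → num .] }  — reduce
  I7: { [S → / * .] }  — reduce
  I8: { [S → * / . b] }  — shift
  I9: { [S → * / b .] }  — reduce

I4 contains reduce item [B → .] and shift item [B → . num] — shift-reduce conflict.

Answer: Yes — I4: [B → .] vs [B → . num]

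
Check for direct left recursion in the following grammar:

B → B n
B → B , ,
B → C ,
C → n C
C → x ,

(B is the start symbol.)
Direct left recursion occurs when N → N α for some non-terminal N (the right-hand side begins with the left-hand side itself).

B → B n: LEFT RECURSIVE (starts with B)
B → B , ,: LEFT RECURSIVE (starts with B)
B → C ,: starts with C
C → n C: starts with n
C → x ,: starts with x

The grammar has direct left recursion on: B.

Answer: Yes, B is left-recursive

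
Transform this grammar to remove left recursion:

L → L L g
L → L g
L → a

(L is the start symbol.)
L is directly left-recursive. The standard transformation for
  A → A α₁ | ... | A α_m | β₁ | ... | β_n
is
  A  → β₁ A' | ... | β_n A'
  A' → α₁ A' | ... | α_m A' | ε

L → a becomes L → a L'
L → L L g becomes L' → L g L'
L → L g becomes L' → g L'
Add L' → ε

Resulting grammar:
L → a L'
L' → L g L'
L' → g L'
L' → ε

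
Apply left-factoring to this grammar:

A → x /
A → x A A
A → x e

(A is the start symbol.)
Left-factoring transforms A → αβ₁ | αβ₂ into A → αA' and A' → β₁ | β₂
(α is the longest common prefix among the alternatives). Repeat until
no nonterminal has two alternatives with a common prefix.

Round 1: A has alternatives sharing prefix 'x'. Introduce A': A → x A'
  Add: A' → /
  Add: A' → A A
  Add: A' → e

No remaining common prefixes — done.

Resulting grammar:
A → x A'
A' → /
A' → A A
A' → e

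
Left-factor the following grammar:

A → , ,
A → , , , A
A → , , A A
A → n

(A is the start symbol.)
Left-factoring transforms A → αβ₁ | αβ₂ into A → αA' and A' → β₁ | β₂
(α is the longest common prefix among the alternatives). Repeat until
no nonterminal has two alternatives with a common prefix.

Round 1: A has alternatives sharing prefix ', ,'. Introduce A': A → , , A'
  Add: A' → ε
  Add: A' → , A
  Add: A' → A A

No remaining common prefixes — done.

Resulting grammar:
A → , , A'
A' → ε
A' → , A
A' → A A
A → n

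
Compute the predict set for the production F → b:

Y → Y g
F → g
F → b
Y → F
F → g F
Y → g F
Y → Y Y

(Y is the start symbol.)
PREDICT(F → b) = (FIRST(RHS) \ {ε}) ∪ (FOLLOW(F) if ε ∈ FIRST(RHS), i.e. RHS ⇒* ε)
FIRST(b) = { 'b' }
ε ∉ FIRST(b), so FOLLOW(F) is not added.
PREDICT(F → b) = { 'b' }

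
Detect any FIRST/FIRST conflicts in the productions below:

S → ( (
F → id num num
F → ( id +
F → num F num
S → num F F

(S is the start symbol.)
No FIRST/FIRST conflicts.

A FIRST/FIRST conflict occurs when two productions N → α and N → β for the same non-terminal have FIRST(α) ∩ FIRST(β) ≠ ∅ (with ε ∈ FIRST of a nullable right-hand side, so two nullable alternatives also conflict).

Productions for S:
  S → ( (: FIRST = { '(' }
  S → num F F: FIRST = { 'num' }
Productions for F:
  F → id num num: FIRST = { 'id' }
  F → ( id +: FIRST = { '(' }
  F → num F num: FIRST = { 'num' }

All alternatives of each non-terminal have pairwise disjoint FIRST sets.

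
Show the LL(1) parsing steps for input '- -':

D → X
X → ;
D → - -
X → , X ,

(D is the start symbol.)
Stack is shown with the top on the left.

Stack  Input  Action
--------------------
D $    - - $  output D → - -
- - $  - - $  match '-'
- $    - $    match '-'
$      $      accept

The string is accepted.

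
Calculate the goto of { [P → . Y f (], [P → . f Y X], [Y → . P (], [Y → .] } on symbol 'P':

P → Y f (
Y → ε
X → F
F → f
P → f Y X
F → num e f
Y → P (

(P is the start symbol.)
GOTO(I, 'P') = CLOSURE({ [A → αX.β] : [A → α.Xβ] ∈ I, X = 'P' })

Items with dot before 'P', with the dot advanced:
  [Y → . P (] → [Y → P . (]
Closure adds nothing (no advanced item has the dot before a non-terminal).

GOTO = { [Y → P . (] }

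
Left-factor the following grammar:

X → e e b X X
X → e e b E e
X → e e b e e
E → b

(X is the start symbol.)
X → e e b X'
X' → X X
X' → E e
X' → e e
E → b

Left-factoring transforms A → αβ₁ | αβ₂ into A → αA' and A' → β₁ | β₂
(α is the longest common prefix among the alternatives). Repeat until
no nonterminal has two alternatives with a common prefix.

Round 1: X has alternatives sharing prefix 'e e b'. Introduce X': X → e e b X'
  Add: X' → X X
  Add: X' → E e
  Add: X' → e e

No remaining common prefixes — done.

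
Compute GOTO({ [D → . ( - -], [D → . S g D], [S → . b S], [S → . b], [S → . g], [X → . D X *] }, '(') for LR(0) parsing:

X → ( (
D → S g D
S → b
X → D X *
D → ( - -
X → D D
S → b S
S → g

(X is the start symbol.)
GOTO(I, '(') = CLOSURE({ [A → αX.β] : [A → α.Xβ] ∈ I, X = '(' })

Items with dot before '(', with the dot advanced:
  [D → . ( - -] → [D → ( . - -]
Closure adds nothing (no advanced item has the dot before a non-terminal).

GOTO = { [D → ( . - -] }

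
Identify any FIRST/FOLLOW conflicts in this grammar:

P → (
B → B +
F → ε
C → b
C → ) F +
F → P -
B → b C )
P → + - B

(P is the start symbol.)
Nullable non-terminals: F.
FIRST sets used below: FIRST(P) = { '(', '+' }

F: nullable alternative(s) F → ε; FOLLOW(F) = { '+' }
  F → ε: FIRST \ {ε} = { } — this is the only nullable alternative, skip
  F → P -: FIRST \ {ε} = { '(', '+' } — overlaps FOLLOW(F) on { '+' }: CONFLICT

B, C, P have no nullable alternative, so no FIRST/FOLLOW check is needed there.

So the grammar has 1 FIRST/FOLLOW conflict (marked CONFLICT above).

Answer: Yes. F → P '-' with FOLLOW(F) on { '+' }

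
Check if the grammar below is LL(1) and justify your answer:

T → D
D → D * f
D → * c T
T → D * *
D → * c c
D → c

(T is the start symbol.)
No. Predict set conflict for T: { '*', 'c' }

Relevant sets:
  FIRST(D) = { '*', 'c' }

For T:
  PREDICT(T → D) = { '*', 'c' }
  PREDICT(T → D '*' '*') = { '*', 'c' }
For D:
  PREDICT(D → D '*' f) = { '*', 'c' }
  PREDICT(D → '*' c T) = { '*' }
  PREDICT(D → '*' c c) = { '*' }
  PREDICT(D → c) = { 'c' }

Conflict found: Predict set conflict for T: { '*', 'c' }
The grammar is NOT LL(1).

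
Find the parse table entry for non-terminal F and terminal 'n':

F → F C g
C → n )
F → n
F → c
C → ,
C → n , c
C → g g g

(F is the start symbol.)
To find M[F, 'n'], we find productions for F where 'n' is in the predict set (PREDICT(N → α) = (FIRST(α) \ {ε}) ∪ (FOLLOW(N) if α ⇒* ε)).

Relevant sets:
  FIRST(F) = { 'c', 'n' }

F → F C g: PREDICT = { 'c', 'n' }
  'n' is in predict set, so this production goes in M[F, 'n']
F → n: PREDICT = { 'n' }
  'n' is in predict set, so this production goes in M[F, 'n']
F → c: PREDICT = { 'c' }

M[F, 'n'] = F → F C g, F → n  (a multiply-defined cell — the grammar is not LL(1))

Answer: F → F C g, F → n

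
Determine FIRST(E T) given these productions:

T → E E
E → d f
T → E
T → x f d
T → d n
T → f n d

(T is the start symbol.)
FIRST sets of the non-terminals involved (from the grammar, by fixed-point iteration):
  FIRST(E) = { 'd' }

To compute FIRST(E T), process the symbols left to right:
Symbol E is a non-terminal. Add FIRST(E) \ {ε} = { 'd' }
E is not nullable (ε ∉ FIRST(E)), so stop here.
FIRST(E T) = { 'd' }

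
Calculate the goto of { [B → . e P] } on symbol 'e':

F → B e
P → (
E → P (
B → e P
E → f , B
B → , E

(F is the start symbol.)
{ [B → e . P], [P → . (] }

GOTO(I, 'e') = CLOSURE({ [A → αX.β] : [A → α.Xβ] ∈ I, X = 'e' })

Items with dot before 'e', with the dot advanced:
  [B → . e P] → [B → e . P]
Closure of the advanced items:
  [B → e . P] has the dot before P: add [P → . (]

GOTO = { [B → e . P], [P → . (] }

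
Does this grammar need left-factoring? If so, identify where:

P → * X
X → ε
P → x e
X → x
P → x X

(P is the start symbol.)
Left-factoring is needed when two productions for the same non-terminal
share a common prefix on the right-hand side.

Productions for P:
  P → * X
  P → x e
  P → x X
Productions for X:
  X → ε
  X → x

Found common prefix 'x' in productions for P

Answer: Yes, P has productions with common prefix 'x'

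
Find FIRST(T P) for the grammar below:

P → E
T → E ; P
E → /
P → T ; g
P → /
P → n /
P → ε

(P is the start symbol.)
FIRST sets of the non-terminals involved (from the grammar, by fixed-point iteration):
  FIRST(T) = { '/' }

To compute FIRST(T P), process the symbols left to right:
Symbol T is a non-terminal. Add FIRST(T) \ {ε} = { '/' }
T is not nullable (ε ∉ FIRST(T)), so stop here.
FIRST(T P) = { '/' }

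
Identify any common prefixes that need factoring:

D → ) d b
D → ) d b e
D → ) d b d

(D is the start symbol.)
Left-factoring is needed when two productions for the same non-terminal
share a common prefix on the right-hand side.

Productions for D:
  D → ) d b
  D → ) d b e
  D → ) d b d

Found common prefix ') d b' in productions for D

Answer: Yes, D has productions with common prefix ') d b'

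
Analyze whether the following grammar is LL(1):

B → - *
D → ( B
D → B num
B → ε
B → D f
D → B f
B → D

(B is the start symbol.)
No. Predict set conflict for B: { '-' }

A grammar is LL(1) if for each non-terminal N with multiple productions, the predict sets of those productions are pairwise disjoint, where PREDICT(N → α) = (FIRST(α) \ {ε}) ∪ (FOLLOW(N) if α ⇒* ε).

Relevant sets:
  FIRST(D) = { '(', '-', 'f', 'num' }
  FIRST(B) = { '(', '-', 'f', 'num', ε }
  FOLLOW(B) = { $, 'f', 'num' }

For B:
  PREDICT(B → '-' '*') = { '-' }
  PREDICT(B → ε) = { $, 'f', 'num' }
  PREDICT(B → D f) = { '(', '-', 'f', 'num' }
  PREDICT(B → D) = { '(', '-', 'f', 'num' }
For D:
  PREDICT(D → '(' B) = { '(' }
  PREDICT(D → B num) = { '(', '-', 'f', 'num' }
  PREDICT(D → B f) = { '(', '-', 'f', 'num' }

Conflict found: Predict set conflict for B: { '-' }
The grammar is NOT LL(1).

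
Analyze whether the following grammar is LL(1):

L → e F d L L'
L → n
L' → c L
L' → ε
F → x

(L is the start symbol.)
No. Predict set conflict for L': { 'c' }

A grammar is LL(1) if for each non-terminal N with multiple productions, the predict sets of those productions are pairwise disjoint, where PREDICT(N → α) = (FIRST(α) \ {ε}) ∪ (FOLLOW(N) if α ⇒* ε).

Relevant sets:
  FOLLOW(L') = { $, 'c' }

For L:
  PREDICT(L → e F d L L') = { 'e' }
  PREDICT(L → n) = { 'n' }
For L':
  PREDICT(L' → c L) = { 'c' }
  PREDICT(L' → ε) = { $, 'c' }
F has a single production, so nothing to check there.

Conflict found: Predict set conflict for L': { 'c' }
The grammar is NOT LL(1).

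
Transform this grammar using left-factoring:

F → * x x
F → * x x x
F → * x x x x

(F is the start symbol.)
F → * x x F'
F' → ε
F' → x F''
F'' → ε
F'' → x

Left-factoring transforms A → αβ₁ | αβ₂ into A → αA' and A' → β₁ | β₂
(α is the longest common prefix among the alternatives). Repeat until
no nonterminal has two alternatives with a common prefix.

Round 1: F has alternatives sharing prefix '* x x'. Introduce F': F → * x x F'
  Add: F' → ε
  Add: F' → x
  Add: F' → x x

Round 2: F' has alternatives sharing prefix 'x'. Introduce F'': F' → x F''
  Add: F'' → ε
  Add: F'' → x

No remaining common prefixes — done.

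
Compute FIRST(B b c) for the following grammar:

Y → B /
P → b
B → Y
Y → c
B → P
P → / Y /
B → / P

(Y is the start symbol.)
FIRST sets of the non-terminals involved (from the grammar, by fixed-point iteration):
  FIRST(B) = { '/', 'b', 'c' }

To compute FIRST(B b c), process the symbols left to right:
Symbol B is a non-terminal. Add FIRST(B) \ {ε} = { '/', 'b', 'c' }
B is not nullable (ε ∉ FIRST(B)), so stop here.
FIRST(B b c) = { '/', 'b', 'c' }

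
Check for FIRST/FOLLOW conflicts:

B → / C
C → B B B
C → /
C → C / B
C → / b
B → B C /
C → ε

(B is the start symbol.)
Yes. C → B B B with FOLLOW(C) on { '/' }; C → '/' with FOLLOW(C) on { '/' }; C → C '/' B with FOLLOW(C) on { '/' }; C → '/' b with FOLLOW(C) on { '/' }

A FIRST/FOLLOW conflict occurs when a non-terminal N has a nullable alternative N → β (β ⇒* ε) and another alternative N → α with FIRST(α) ∩ FOLLOW(N) ≠ ∅: on such a lookahead the parser cannot decide between expanding α and letting N vanish via β.

Nullable non-terminals: C.
FIRST sets used below: FIRST(B) = { '/' }, FIRST(C) = { '/', ε }

C: nullable alternative(s) C → ε; FOLLOW(C) = { $, '/' }
  C → B B B: FIRST \ {ε} = { '/' } — overlaps FOLLOW(C) on { '/' }: CONFLICT
  C → /: FIRST \ {ε} = { '/' } — overlaps FOLLOW(C) on { '/' }: CONFLICT
  C → C / B: FIRST \ {ε} = { '/' } — overlaps FOLLOW(C) on { '/' }: CONFLICT
  C → / b: FIRST \ {ε} = { '/' } — overlaps FOLLOW(C) on { '/' }: CONFLICT
  C → ε: FIRST \ {ε} = { } — this is the only nullable alternative, skip

B has no nullable alternative, so no FIRST/FOLLOW check is needed there.

So the grammar has 4 FIRST/FOLLOW conflicts (marked CONFLICT above).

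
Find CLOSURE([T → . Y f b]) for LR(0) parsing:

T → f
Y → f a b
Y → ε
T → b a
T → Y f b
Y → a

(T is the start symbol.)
{ [T → . Y f b], [Y → . a], [Y → . f a b], [Y → .] }

Start with: [T → . Y f b]
  [T → . Y f b] has the dot before Y: add [Y → . f a b], [Y → .], [Y → . a]
No further items can be added.

CLOSURE = { [T → . Y f b], [Y → . a], [Y → . f a b], [Y → .] }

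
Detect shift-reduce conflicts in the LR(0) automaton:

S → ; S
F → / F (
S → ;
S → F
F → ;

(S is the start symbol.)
Yes — I2: [F → ; .] vs [F → . / F (]

Augment with S' → S and build the canonical LR(0) collection (I0 = CLOSURE({[S' → . S]}), then GOTO on every symbol after a dot until no new states appear). It has 9 states:
  I0: { [F → . / F (], [F → . ;], [S → . ; S], [S → . ;], [S → . F], [S' → . S] }  — shift
  I1: { [F → . / F (], [F → . ;], [F → / . F (] }  — shift
  I2: { [F → . / F (], [F → . ;], [F → ; .], [S → . ; S], [S → . ;], [S → . F], [S → ; . S], [S → ; .] }  — shift, 2 reduces
  I3: { [S → F .] }  — reduce
  I4: { [S' → S .] }  — accept
  I5: { [S → ; S .] }  — reduce
  I6: { [F → ; .] }  — reduce
  I7: { [F → / F . (] }  — shift
  I8: { [F → / F ( .] }  — reduce

I2 contains reduce items [F → ; .], [S → ; .] and shift items [F → . / F (], [F → . ;], [S → . ;], [S → . ; S] — shift-reduce conflict.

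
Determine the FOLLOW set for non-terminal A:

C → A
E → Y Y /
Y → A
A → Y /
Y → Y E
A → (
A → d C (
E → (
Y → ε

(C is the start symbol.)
To compute FOLLOW(A), find every occurrence of A on a right-hand side N → α A β: add FIRST(β) \ {ε}, and if β is empty or nullable also add FOLLOW(N). Iterate to a fixed point.

In C → A: A is at the end, add FOLLOW(C)
In Y → A: A is at the end, add FOLLOW(Y)

The FOLLOW sets referred to above (computed the same way, to a fixed point):
  FOLLOW(C) = { $, '(' }
  FOLLOW(Y) = { '(', '/', 'd' }

Taking the union: FOLLOW(A) = { $, '(', '/', 'd' }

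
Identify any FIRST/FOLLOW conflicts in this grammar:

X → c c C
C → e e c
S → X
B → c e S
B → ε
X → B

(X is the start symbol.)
No FIRST/FOLLOW conflicts.

Nullable non-terminals: B, S, X.
FIRST sets used below: FIRST(B) = { 'c', ε }

B: nullable alternative(s) B → ε; FOLLOW(B) = { $ }
  B → c e S: FIRST \ {ε} = { 'c' } — disjoint from FOLLOW(B)
  B → ε: FIRST \ {ε} = { } — this is the only nullable alternative, skip
S has a nullable alternative but only one production, so nothing to check.

X: nullable alternative(s) X → B; FOLLOW(X) = { $ }
  X → c c C: FIRST \ {ε} = { 'c' } — disjoint from FOLLOW(X)
  X → B: FIRST \ {ε} = { 'c' } — this is the only nullable alternative, skip

C has no nullable alternative, so no FIRST/FOLLOW check is needed there.

No FIRST/FOLLOW conflicts found.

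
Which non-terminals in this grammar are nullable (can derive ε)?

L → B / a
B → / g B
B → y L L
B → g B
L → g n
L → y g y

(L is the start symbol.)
A non-terminal is nullable if it can derive ε (the empty string): either it has an ε-production, or it has a production whose right-hand side consists entirely of nullable non-terminals.

There are no ε-productions, so no non-terminal can derive ε.
No non-terminals are nullable.

Answer: None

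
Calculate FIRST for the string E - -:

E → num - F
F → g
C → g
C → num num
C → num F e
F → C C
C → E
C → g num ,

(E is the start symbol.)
{ 'num' }

FIRST sets of the non-terminals involved (from the grammar, by fixed-point iteration):
  FIRST(E) = { 'num' }

To compute FIRST(E - -), process the symbols left to right:
Symbol E is a non-terminal. Add FIRST(E) \ {ε} = { 'num' }
E is not nullable (ε ∉ FIRST(E)), so stop here.
FIRST(E - -) = { 'num' }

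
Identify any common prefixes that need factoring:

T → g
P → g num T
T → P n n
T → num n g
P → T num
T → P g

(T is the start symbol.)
Left-factoring is needed when two productions for the same non-terminal
share a common prefix on the right-hand side.

Productions for T:
  T → g
  T → P n n
  T → num n g
  T → P g
Productions for P:
  P → g num T
  P → T num

Found common prefix 'P' in productions for T

Answer: Yes, T has productions with common prefix 'P'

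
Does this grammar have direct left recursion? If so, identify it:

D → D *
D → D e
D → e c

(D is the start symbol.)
Direct left recursion occurs when N → N α for some non-terminal N (the right-hand side begins with the left-hand side itself).

D → D *: LEFT RECURSIVE (starts with D)
D → D e: LEFT RECURSIVE (starts with D)
D → e c: starts with e

The grammar has direct left recursion on: D.

Answer: Yes, D is left-recursive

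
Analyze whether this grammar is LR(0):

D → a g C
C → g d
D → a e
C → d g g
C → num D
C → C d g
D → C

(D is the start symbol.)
Augment with D' → D and build the canonical LR(0) collection (I0 = CLOSURE({[D' → . D]}), then GOTO on every symbol after a dot until no new states appear). It has 16 states:
  I0: { [C → . C d g], [C → . d g g], [C → . g d], [C → . num D], [D → . C], [D → . a e], [D → . a g C], [D' → . D] }  — shift
  I1: { [C → C . d g], [D → C .] }  — shift, reduce
  I2: { [D' → D .] }  — accept
  I3: { [D → a . e], [D → a . g C] }  — shift
  I4: { [C → d . g g] }  — shift
  I5: { [C → g . d] }  — shift
  I6: { [C → . C d g], [C → . d g g], [C → . g d], [C → . num D], [C → num . D], [D → . C], [D → . a e], [D → . a g C] }  — shift
  I7: { [C → num D .] }  — reduce
  I8: { [C → g d .] }  — reduce
  I9: { [C → d g . g] }  — shift
  I10: { [C → d g g .] }  — reduce
  I11: { [D → a e .] }  — reduce
  I12: { [C → . C d g], [C → . d g g], [C → . g d], [C → . num D], [D → a g . C] }  — shift
  I13: { [C → C . d g], [D → a g C .] }  — shift, reduce
  I14: { [C → C d . g] }  — shift
  I15: { [C → C d g .] }  — reduce

Conflict in state I1:
  Shift-reduce conflict between [D → C .] and [C → C . d g]
So the grammar is NOT LR(0).

Answer: No. Shift-reduce conflict between [D → C .] and [C → C . d g]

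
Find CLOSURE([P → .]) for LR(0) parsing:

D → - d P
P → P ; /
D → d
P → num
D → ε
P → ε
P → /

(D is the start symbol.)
To compute CLOSURE, for each item [A → α.Bβ] where B is a non-terminal, add [B → .γ] for all productions B → γ; repeat for the newly added items until nothing changes.

Start with: [P → .]
The dot is at the end, so nothing is added.

CLOSURE = { [P → .] }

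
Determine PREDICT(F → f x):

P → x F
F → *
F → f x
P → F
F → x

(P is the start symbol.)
PREDICT(F → f x) = (FIRST(RHS) \ {ε}) ∪ (FOLLOW(F) if ε ∈ FIRST(RHS), i.e. RHS ⇒* ε)
FIRST(f x) = { 'f' }
ε ∉ FIRST(f x), so FOLLOW(F) is not added.
PREDICT(F → f x) = { 'f' }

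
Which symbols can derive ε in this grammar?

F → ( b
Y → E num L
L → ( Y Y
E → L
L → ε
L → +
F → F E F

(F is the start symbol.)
{ 'E', 'L' }

A non-terminal is nullable if it can derive ε (the empty string): either it has an ε-production, or it has a production whose right-hand side consists entirely of nullable non-terminals.

ε-productions: L → ε
So L is immediately nullable.
E → L: every symbol on the right is nullable, so E is nullable too.
No further non-terminal can be added: every production for the remaining non-terminals contains a terminal or a non-nullable non-terminal.
Nullable = { 'E', 'L' }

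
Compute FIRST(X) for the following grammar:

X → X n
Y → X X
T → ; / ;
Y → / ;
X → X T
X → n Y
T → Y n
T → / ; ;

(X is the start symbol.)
{ 'n' }

To compute FIRST(X), examine every production with X on the left-hand side, reading each right-hand side left to right until a non-nullable symbol is reached.

From X → X n:
  - X is the symbol being defined: contributes nothing new
    X is not nullable, so stop
From X → X T:
  - X is the symbol being defined: contributes nothing new
    X is not nullable, so stop
From X → n Y:
  - n is a terminal: add 'n' and stop

Collecting: FIRST(X) = { 'n' }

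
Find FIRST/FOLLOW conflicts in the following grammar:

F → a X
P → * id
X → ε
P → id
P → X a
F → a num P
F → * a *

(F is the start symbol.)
No FIRST/FOLLOW conflicts.

Nullable non-terminals: X.
X has a nullable alternative but only one production, so nothing to check.

F, P have no nullable alternative, so no FIRST/FOLLOW check is needed there.

No FIRST/FOLLOW conflicts found.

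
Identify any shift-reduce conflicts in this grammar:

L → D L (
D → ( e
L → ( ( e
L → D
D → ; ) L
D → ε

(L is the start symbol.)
Yes — I0: [D → .] vs [D → . ( e]; I3: [D → .] vs [D → . ( e]; I7: [D → .] vs [D → . ( e]

A shift-reduce conflict occurs when an LR(0) state has both:
  - a complete (reduce) item [A → α .] (dot at the end), and
  - a shift item [B → β . c γ] (dot before a terminal).

Augment with L' → L and build the canonical LR(0) collection (I0 = CLOSURE({[L' → . L]}), then GOTO on every symbol after a dot until no new states appear). It has 12 states:
  I0: { [D → . ( e], [D → . ; ) L], [D → .], [L → . ( ( e], [L → . D L (], [L → . D], [L' → . L] }  — shift, reduce
  I1: { [D → ( . e], [L → ( . ( e] }  — shift
  I2: { [D → ; . ) L] }  — shift
  I3: { [D → . ( e], [D → . ; ) L], [D → .], [L → . ( ( e], [L → . D L (], [L → . D], [L → D . L (], [L → D .] }  — shift, 2 reduces
  I4: { [L' → L .] }  — accept
  I5: { [L → D L . (] }  — shift
  I6: { [L → D L ( .] }  — reduce
  I7: { [D → . ( e], [D → . ; ) L], [D → .], [D → ; ) . L], [L → . ( ( e], [L → . D L (], [L → . D] }  — shift, reduce
  I8: { [D → ; ) L .] }  — reduce
  I9: { [L → ( ( . e] }  — shift
  I10: { [D → ( e .] }  — reduce
  I11: { [L → ( ( e .] }  — reduce

I0 contains reduce item [D → .] and shift items [D → . ( e], [D → . ; ) L], [L → . ( ( e] — shift-reduce conflict.
I3 contains reduce items [D → .], [L → D .] and shift items [D → . ( e], [D → . ; ) L], [L → . ( ( e] — shift-reduce conflict.
I7 contains reduce item [D → .] and shift items [D → . ( e], [D → . ; ) L], [L → . ( ( e] — shift-reduce conflict.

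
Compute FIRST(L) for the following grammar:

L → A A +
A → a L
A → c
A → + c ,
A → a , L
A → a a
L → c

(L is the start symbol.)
FIRST sets of the other non-terminals involved (by the same procedure, iterated to a fixed point):
  FIRST(A) = { '+', 'a', 'c' }

From L → A A +:
  - A is a non-terminal: add FIRST(A) \ {ε} = { '+', 'a', 'c' }
    A is not nullable, so stop
From L → c:
  - c is a terminal: add 'c' and stop

Collecting: FIRST(L) = { '+', 'a', 'c' }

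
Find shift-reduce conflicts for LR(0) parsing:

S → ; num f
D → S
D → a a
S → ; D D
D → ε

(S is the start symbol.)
Yes — I1: [D → .] vs [D → . a a]; I3: [D → .] vs [D → . a a]

A shift-reduce conflict occurs when an LR(0) state has both:
  - a complete (reduce) item [A → α .] (dot at the end), and
  - a shift item [B → β . c γ] (dot before a terminal).

Augment with S' → S and build the canonical LR(0) collection (I0 = CLOSURE({[S' → . S]}), then GOTO on every symbol after a dot until no new states appear). It has 10 states:
  I0: { [S → . ; D D], [S → . ; num f], [S' → . S] }  — shift
  I1: { [D → . S], [D → . a a], [D → .], [S → . ; D D], [S → . ; num f], [S → ; . D D], [S → ; . num f] }  — shift, reduce
  I2: { [S' → S .] }  — accept
  I3: { [D → . S], [D → . a a], [D → .], [S → . ; D D], [S → . ; num f], [S → ; D . D] }  — shift, reduce
  I4: { [D → S .] }  — reduce
  I5: { [D → a . a] }  — shift
  I6: { [S → ; num . f] }  — shift
  I7: { [S → ; num f .] }  — reduce
  I8: { [D → a a .] }  — reduce
  I9: { [S → ; D D .] }  — reduce

I1 contains reduce item [D → .] and shift items [D → . a a], [S → . ; D D], [S → . ; num f], [S → ; . num f] — shift-reduce conflict.
I3 contains reduce item [D → .] and shift items [D → . a a], [S → . ; D D], [S → . ; num f] — shift-reduce conflict.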